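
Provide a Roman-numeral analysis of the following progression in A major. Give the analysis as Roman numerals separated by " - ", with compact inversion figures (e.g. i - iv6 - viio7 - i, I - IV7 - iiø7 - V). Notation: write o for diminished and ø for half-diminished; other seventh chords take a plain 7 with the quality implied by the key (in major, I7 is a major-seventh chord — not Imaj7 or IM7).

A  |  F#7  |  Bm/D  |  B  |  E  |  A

I - V7/ii - ii6 - V/V - V - I

A has root A, degree 1 in A major, so I.
F#7: a dominant seventh chord on F#, the applied dominant of ii → V7/ii.
Bm/D has root B, degree 2 in A major, so ii6.
B is the secondary dominant of V (major triad on B): V/V.
E: root E is the dominant; major triad there is V.
A: major triad on A = scale degree 1 → I.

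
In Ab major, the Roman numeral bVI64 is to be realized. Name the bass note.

Cb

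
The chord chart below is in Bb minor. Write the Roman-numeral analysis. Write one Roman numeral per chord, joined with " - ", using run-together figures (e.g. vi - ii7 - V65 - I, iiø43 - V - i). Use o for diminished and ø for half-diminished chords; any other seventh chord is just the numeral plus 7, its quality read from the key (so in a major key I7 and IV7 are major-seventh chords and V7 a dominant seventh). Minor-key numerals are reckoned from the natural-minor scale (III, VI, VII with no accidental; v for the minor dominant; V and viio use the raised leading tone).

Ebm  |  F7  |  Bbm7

iv - V7 - i7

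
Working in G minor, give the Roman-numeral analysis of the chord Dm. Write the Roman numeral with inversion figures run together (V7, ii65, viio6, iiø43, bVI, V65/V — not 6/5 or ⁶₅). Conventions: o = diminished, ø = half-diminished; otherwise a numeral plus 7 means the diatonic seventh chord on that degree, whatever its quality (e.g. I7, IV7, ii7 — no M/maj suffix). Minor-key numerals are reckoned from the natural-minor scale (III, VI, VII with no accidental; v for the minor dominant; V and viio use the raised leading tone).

v

Stacked in thirds the chord is D-F-A: a minor triad on D.
In G minor, D is the dominant; the diatonic minor triad there is v.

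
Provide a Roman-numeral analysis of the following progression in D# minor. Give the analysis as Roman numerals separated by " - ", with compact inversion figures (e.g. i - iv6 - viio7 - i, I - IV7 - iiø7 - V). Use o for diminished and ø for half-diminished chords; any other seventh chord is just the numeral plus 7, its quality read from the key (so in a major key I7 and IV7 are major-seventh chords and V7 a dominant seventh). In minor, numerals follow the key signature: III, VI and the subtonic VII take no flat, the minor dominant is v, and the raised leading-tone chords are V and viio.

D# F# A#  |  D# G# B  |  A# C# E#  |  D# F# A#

D#-F#-A#: root D# is the tonic; minor triad there is i.
D#-G#-B: minor triad on G# = scale degree 4 → iv64.
A#-C#-E#: minor triad on A# = scale degree 5 → v.
D#-F#-A# has root D#, degree 1 in D# minor, so i.

i - iv64 - v - i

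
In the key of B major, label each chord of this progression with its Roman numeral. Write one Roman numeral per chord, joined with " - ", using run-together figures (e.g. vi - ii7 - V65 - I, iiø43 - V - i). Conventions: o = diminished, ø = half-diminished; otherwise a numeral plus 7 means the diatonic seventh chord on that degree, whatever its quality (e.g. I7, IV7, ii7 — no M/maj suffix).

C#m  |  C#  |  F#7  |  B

ii - V/V - V7 - I

C#m: root C# is the supertonic; minor triad there is ii.
C#: a major triad on C#, the applied dominant of V → V/V.
F#7 has root F#, degree 5 in B major, so V7.
B: root B is the tonic; major triad there is I.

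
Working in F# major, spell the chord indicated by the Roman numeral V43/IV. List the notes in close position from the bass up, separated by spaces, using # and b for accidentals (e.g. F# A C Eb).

The slash means an applied dominant: we want the dominant of IV. In F# major, IV is B major, and its dominant is built on F#.
Building a dominant seventh chord on F# gives F#-A#-C#-E.
With the 43 figure the chord is in second inversion; from the bass C# upward in close position it reads C#-E-F#-A#.

C# E F# A#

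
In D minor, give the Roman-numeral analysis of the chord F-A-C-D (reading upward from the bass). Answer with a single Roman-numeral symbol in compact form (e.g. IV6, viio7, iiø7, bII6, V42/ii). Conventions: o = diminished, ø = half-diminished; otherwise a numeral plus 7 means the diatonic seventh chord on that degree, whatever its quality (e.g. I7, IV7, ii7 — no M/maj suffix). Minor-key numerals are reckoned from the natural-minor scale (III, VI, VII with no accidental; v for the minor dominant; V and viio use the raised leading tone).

The pitches D-F-A-C form a minor seventh chord rooted on D.
D is scale degree 1 in D minor, and a minor seventh chord on that degree is written i7.
With F in the bass the chord is in first inversion, so the figured bass is 65.

i65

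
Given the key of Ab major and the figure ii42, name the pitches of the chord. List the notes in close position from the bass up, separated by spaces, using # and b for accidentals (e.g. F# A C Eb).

The numeral's case and figure indicate a minor seventh chord. In Ab major its root, scale degree 2, is Bb.
That chord is spelled Bb-Db-F-Ab.
With the 42 figure the chord is in third inversion; from the bass Ab upward in close position it reads Ab-Bb-Db-F.

Ab Bb Db F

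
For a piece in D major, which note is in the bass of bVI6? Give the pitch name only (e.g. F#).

bVI in D major has root Bb; the chord is Bb-D-F.
The figure 6 means first inversion — the third is in the bass.

D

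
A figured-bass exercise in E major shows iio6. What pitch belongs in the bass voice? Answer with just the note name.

iio in E major has root F#; the chord is F#-A-C.
The figure 6 means first inversion — the third is in the bass.

A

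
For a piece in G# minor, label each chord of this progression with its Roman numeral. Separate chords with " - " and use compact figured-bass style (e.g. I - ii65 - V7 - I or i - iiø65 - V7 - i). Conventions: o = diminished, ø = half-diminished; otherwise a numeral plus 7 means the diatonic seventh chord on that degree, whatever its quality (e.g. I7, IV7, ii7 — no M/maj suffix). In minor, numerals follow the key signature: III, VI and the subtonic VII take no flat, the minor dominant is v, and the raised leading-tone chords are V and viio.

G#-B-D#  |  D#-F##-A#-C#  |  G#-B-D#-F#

i - V7 - i7

G#-B-D# has root G#, degree 1 in G# minor, so i.
D#-F##-A#-C#: dominant seventh chord on D# = scale degree 5 → V7.
G#-B-D#-F#: root G# is the tonic; minor seventh chord there is i7.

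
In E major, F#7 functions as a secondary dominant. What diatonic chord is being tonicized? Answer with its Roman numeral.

V

The chord is a dominant seventh chord on F#.
A dominant resolves down a perfect fifth: F# → B. In E major, B is scale degree 5, i.e. V.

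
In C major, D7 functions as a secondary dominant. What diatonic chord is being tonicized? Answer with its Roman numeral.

V

The chord is a dominant seventh chord on D.
A dominant resolves down a perfect fifth: D → G. In C major, G is scale degree 5, i.e. V.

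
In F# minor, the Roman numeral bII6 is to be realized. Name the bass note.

B

bII in F# minor has root G; the chord is G-B-D.
The figure 6 means first inversion — the third is in the bass.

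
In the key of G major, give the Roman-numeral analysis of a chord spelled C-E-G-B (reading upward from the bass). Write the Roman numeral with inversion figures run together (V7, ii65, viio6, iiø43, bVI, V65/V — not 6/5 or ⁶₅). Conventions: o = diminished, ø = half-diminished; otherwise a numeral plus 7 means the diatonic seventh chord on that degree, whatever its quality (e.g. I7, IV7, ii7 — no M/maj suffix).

IV7

Stacked in thirds the chord is C-E-G-B: a major seventh chord on C.
C is scale degree 4 in G major, and a major seventh chord on that degree is written IV7.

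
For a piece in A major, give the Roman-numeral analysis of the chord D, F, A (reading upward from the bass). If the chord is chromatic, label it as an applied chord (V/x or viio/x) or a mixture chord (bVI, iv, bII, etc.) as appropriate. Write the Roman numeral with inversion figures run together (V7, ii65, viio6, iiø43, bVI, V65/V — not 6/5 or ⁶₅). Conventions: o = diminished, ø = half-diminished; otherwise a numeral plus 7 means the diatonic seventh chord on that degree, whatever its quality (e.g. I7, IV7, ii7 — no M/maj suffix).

The pitches D-F-A form a minor triad rooted on D.
D is the fourth degree of A major. This is the minor subdominant, borrowed from the parallel minor.

iv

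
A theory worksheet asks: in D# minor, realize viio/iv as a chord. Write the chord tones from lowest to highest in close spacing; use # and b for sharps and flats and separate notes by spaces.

F## A# C#

viio/iv is a secondary leading-tone chord. The target iv is G# in D# minor; the applied chord is rooted a semitone below, on F##.
Building a diminished triad on F## gives F##-A#-C#.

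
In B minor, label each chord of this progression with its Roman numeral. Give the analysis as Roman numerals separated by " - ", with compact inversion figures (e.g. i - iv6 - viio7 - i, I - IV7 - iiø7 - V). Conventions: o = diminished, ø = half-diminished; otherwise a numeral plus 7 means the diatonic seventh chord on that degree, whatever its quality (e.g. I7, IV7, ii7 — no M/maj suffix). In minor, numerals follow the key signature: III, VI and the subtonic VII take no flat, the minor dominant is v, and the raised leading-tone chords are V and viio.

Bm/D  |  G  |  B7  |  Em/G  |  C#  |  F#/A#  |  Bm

Bm/D: root B is the tonic; minor triad there is i6.
G has root G, degree 6 in B minor, so VI.
B7: a dominant seventh chord on B, the applied dominant of iv → V7/iv.
Em/G: root E is the subdominant; minor triad there is iv6.
C#: chromatic; C# is V of V, so V/V.
F#/A#: root F# is the dominant; major triad there is V6.
Bm has root B, degree 1 in B minor, so i.

i6 - VI - V7/iv - iv6 - V/V - V6 - i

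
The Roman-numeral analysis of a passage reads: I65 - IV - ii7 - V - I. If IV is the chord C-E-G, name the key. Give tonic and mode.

IV is given as C-E-G — a major triad with root C.
Counting down 3 scale steps from C places the tonic on G; a major triad on degree 4 is diatonic only in major.

G major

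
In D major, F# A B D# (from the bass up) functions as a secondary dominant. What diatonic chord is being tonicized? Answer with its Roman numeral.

ii

The chord is a dominant seventh chord on B.
A dominant resolves down a perfect fifth: B → E. In D major, E is scale degree 2, i.e. ii.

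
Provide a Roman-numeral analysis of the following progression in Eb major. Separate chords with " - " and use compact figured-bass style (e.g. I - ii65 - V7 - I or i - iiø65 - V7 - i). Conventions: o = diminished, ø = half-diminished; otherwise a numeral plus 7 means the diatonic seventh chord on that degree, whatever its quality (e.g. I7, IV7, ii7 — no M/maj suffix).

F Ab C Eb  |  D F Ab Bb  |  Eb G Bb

F-Ab-C-Eb: minor seventh chord on F = scale degree 2 → ii7.
D-F-Ab-Bb: root Bb is the dominant; dominant seventh chord there is V65.
Eb-G-Bb: major triad on Eb = scale degree 1 → I.

ii7 - V65 - I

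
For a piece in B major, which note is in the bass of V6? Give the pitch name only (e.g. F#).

A#

V in B major has root F#; the chord is F#-A#-C#.
The figure 6 means first inversion — the third is in the bass.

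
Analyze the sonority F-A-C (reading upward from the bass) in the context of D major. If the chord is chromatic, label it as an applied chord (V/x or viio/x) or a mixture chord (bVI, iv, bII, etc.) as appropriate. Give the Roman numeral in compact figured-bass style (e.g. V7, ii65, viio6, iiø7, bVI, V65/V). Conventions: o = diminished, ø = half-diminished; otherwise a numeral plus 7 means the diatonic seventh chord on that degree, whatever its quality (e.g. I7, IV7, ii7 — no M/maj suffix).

The pitches F-A-C form a major triad rooted on F.
F is the lowered third degree of D major (diatonic 3 would be F#). This is a major triad on the lowered third degree, borrowed from the parallel minor.

bIII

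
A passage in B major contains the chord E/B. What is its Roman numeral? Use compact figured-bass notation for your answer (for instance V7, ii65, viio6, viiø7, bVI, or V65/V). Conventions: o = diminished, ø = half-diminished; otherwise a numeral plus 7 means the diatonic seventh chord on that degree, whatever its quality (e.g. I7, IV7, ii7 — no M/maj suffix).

The pitches E-G#-B form a major triad rooted on E.
In B major, E is the subdominant; the diatonic major triad there is IV.
With B in the bass the chord is in second inversion, so the figured bass is 64.

IV64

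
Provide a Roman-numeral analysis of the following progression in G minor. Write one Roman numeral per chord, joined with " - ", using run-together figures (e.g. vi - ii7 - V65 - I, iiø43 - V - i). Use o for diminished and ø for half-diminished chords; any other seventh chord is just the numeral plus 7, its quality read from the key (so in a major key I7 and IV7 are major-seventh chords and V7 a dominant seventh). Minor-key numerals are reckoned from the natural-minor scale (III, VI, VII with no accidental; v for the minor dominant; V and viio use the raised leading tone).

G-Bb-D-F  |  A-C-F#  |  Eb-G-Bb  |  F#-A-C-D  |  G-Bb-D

G-Bb-D-F has root G, degree 1 in G minor, so i7.
A-C-F#: root F# is the leading tone; diminished triad there is viio6.
Eb-G-Bb: major triad on Eb = scale degree 6 → VI.
F#-A-C-D: root D is the dominant; dominant seventh chord there is V65.
G-Bb-D has root G, degree 1 in G minor, so i.

i7 - viio6 - VI - V65 - i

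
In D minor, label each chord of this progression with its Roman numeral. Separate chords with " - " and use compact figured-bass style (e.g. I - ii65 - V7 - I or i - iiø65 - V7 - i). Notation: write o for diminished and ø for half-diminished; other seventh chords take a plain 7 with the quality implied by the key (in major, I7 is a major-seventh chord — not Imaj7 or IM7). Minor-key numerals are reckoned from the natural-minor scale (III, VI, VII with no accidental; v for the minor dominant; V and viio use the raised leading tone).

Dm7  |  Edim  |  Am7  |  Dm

i7 - iio - v7 - i

Dm7: minor seventh chord on D = scale degree 1 → i7.
Edim has root E, degree 2 in D minor, so iio.
Am7: root A is the dominant; minor seventh chord there is v7.
Dm: minor triad on D = scale degree 1 → i.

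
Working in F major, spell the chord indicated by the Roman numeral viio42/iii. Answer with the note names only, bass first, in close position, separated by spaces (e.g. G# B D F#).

F G# B D

viio42/iii is a secondary leading-tone chord. The target iii is A in F major; the applied chord is rooted a semitone below, on G#.
Building a fully diminished seventh chord on G# gives G#-B-D-F.
With the 42 figure the chord is in third inversion; from the bass F upward in close position it reads F-G#-B-D.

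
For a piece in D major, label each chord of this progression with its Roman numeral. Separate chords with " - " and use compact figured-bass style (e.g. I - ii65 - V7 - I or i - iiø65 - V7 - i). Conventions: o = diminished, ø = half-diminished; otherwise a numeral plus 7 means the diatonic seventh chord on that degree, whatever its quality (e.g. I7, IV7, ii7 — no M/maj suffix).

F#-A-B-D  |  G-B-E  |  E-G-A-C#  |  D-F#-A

F#-A-B-D has root B, degree 6 in D major, so vi43.
G-B-E: root E is the supertonic; minor triad there is ii6.
E-G-A-C# has root A, degree 5 in D major, so V43.
D-F#-A has root D, degree 1 in D major, so I.

vi43 - ii6 - V43 - I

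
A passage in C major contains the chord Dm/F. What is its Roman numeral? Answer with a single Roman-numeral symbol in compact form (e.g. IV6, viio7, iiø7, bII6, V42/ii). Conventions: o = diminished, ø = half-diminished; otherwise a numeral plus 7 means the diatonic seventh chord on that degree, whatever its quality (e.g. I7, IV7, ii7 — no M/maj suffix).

ii6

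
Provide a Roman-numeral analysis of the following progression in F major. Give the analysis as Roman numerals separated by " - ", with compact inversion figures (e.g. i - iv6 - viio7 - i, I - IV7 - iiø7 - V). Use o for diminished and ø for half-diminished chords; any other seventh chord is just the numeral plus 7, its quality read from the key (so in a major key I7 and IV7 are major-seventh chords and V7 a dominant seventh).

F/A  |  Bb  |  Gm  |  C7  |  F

I6 - IV - ii - V7 - I

F/A has root F, degree 1 in F major, so I6.
Bb: major triad on Bb = scale degree 4 → IV.
Gm: minor triad on G = scale degree 2 → ii.
C7: root C is the dominant; dominant seventh chord there is V7.
F: root F is the tonic; major triad there is I.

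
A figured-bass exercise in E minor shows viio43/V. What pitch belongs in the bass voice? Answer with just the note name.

The applied chord viio43/V is rooted on A#: A#-C#-E-G.
The figure 43 means second inversion — the fifth is in the bass.

E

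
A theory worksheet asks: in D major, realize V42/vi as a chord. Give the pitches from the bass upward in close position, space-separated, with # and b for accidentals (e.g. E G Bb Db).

E F# A# C#

The slash means an applied dominant: we want the dominant of vi. In D major, vi is B minor, and its dominant is built on F#.
Building a dominant seventh chord on F# gives F#-A#-C#-E.
The figured bass 42 indicates third inversion, placing the seventh (E) in the bass: E-F#-A#-C#.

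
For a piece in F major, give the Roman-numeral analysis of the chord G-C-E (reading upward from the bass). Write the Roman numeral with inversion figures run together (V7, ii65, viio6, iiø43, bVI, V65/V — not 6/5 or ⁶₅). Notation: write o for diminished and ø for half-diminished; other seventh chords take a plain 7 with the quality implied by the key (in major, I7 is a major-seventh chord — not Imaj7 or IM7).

V64

The pitches C-E-G form a major triad rooted on C.
In F major, C is the dominant; the diatonic major triad there is V.
With G in the bass the chord is in second inversion, so the figured bass is 64.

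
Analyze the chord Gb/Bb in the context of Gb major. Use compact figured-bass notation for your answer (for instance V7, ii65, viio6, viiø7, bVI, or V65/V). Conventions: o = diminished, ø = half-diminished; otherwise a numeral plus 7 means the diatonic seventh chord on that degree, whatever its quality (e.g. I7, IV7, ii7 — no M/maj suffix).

Stacked in thirds the chord is Gb-Bb-Db: a major triad on Gb.
In Gb major, Gb is the tonic; the diatonic major triad there is I.
With Bb in the bass the chord is in first inversion, so the figured bass is 6.

I6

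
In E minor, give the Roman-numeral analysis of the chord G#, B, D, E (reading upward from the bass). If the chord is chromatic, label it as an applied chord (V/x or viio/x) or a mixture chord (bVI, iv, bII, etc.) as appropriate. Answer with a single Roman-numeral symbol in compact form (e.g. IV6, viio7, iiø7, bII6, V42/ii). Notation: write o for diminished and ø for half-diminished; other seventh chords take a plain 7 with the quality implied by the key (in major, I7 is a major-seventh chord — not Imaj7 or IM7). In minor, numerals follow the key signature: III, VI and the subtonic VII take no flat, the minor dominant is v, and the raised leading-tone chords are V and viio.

V65/iv

Stacked in thirds the chord is E-G#-B-D: a dominant seventh chord on E.
E is not a diatonic chord root with this quality in E minor, but it lies a perfect fifth above A (iv), so the chord functions as an applied dominant of iv.
With G# in the bass the chord is in first inversion, so the figured bass is 65.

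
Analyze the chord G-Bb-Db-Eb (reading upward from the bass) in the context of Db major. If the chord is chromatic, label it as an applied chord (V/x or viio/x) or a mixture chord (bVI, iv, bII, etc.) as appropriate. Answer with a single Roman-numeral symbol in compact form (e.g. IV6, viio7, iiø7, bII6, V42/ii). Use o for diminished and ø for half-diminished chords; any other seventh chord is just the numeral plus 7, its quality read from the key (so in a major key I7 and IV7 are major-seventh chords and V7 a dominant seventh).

Stacked in thirds the chord is Eb-G-Bb-Db: a dominant seventh chord on Eb.
Eb is not a diatonic chord root with this quality in Db major, but it lies a perfect fifth above Ab (V), so the chord functions as an applied dominant of V.
With G in the bass the chord is in first inversion, so the figured bass is 65.

V65/V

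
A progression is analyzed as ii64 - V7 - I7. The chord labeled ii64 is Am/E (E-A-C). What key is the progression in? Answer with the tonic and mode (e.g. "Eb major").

G major

The chord Am/E is a minor triad rooted on A; its label is ii64.
If A is scale degree 2 and the mode makes that degree carry a minor triad, the tonic is G and the mode is major.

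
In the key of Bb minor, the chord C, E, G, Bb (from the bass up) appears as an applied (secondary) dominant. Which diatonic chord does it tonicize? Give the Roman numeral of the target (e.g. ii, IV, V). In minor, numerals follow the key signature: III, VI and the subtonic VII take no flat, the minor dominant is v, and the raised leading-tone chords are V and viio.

V

The chord is a dominant seventh chord on C.
A dominant resolves down a perfect fifth: C → F. In Bb minor, F is scale degree 5, i.e. V.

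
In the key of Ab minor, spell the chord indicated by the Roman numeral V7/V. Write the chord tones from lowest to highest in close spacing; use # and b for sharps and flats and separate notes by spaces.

Bb D F Ab

The slash means an applied dominant: we want the dominant of V. In Ab minor, V is Eb major, and its dominant is built on Bb.
Building a dominant seventh chord on Bb gives Bb-D-F-Ab.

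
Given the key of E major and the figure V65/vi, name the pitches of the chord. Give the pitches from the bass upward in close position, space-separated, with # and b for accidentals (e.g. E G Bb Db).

The slash means an applied dominant: we want the dominant of vi. In E major, vi is C# minor, and its dominant is built on G#.
Building a dominant seventh chord on G# gives G#-B#-D#-F#.
With the 65 figure the chord is in first inversion; from the bass B# upward in close position it reads B#-D#-F#-G#.

B# D# F# G#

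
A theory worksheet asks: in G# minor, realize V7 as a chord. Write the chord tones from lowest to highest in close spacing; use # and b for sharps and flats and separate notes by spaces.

In G# minor, the dominant is D#. The dominant is major (leading tone raised), so V is a dominant seventh chord.
That chord is spelled D#-F##-A#-C#.

D# F## A# C#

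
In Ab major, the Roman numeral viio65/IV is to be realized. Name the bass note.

Eb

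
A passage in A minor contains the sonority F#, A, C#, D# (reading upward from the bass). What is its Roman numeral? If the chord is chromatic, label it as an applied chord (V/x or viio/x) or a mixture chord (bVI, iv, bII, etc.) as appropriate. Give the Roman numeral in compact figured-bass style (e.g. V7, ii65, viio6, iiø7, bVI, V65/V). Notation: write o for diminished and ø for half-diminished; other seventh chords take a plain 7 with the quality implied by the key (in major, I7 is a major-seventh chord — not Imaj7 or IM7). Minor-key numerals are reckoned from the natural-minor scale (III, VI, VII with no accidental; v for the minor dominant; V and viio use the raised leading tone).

The pitches D#-F#-A-C# form a half-diminished seventh chord rooted on D#.
D# sits a half step below E (V in A minor); a diminished chord there is the applied leading-tone chord of V.
With F# in the bass the chord is in first inversion, so the figured bass is 65.

viiø65/V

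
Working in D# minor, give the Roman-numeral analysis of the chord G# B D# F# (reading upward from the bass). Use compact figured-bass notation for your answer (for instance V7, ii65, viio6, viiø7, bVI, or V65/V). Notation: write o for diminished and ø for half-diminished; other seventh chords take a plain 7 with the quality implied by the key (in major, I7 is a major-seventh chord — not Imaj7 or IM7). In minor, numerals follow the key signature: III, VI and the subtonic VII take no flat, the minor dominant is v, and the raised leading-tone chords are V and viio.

iv7

The pitches G#-B-D#-F# form a minor seventh chord rooted on G#.
G# is scale degree 4 in D# minor, and a minor seventh chord on that degree is written iv7.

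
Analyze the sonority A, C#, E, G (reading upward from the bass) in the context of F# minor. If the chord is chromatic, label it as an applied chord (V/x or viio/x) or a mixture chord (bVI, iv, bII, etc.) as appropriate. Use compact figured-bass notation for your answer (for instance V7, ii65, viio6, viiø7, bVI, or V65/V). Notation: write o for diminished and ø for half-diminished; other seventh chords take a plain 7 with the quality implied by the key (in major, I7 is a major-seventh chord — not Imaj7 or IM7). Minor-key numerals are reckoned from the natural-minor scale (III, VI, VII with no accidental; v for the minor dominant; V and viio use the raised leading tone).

V7/VI

The pitches A-C#-E-G form a dominant seventh chord rooted on A.
A is not a diatonic chord root with this quality in F# minor, but it lies a perfect fifth above D (VI), so the chord functions as an applied dominant of VI.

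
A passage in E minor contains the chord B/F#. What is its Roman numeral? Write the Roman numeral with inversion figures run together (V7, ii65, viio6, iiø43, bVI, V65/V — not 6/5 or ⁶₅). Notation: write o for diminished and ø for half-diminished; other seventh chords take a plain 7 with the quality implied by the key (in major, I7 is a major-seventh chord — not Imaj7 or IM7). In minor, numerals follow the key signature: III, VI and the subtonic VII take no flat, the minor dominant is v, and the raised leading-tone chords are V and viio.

V64

The pitches B-D#-F# form a major triad rooted on B.
In E minor, B is the dominant; the diatonic major triad there is V.
With F# in the bass the chord is in second inversion, so the figured bass is 64.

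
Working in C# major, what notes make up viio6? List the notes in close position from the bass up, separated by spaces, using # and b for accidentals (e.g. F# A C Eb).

D# F# B#

The numeral's case and figure indicate a diminished triad. In C# major its root, the leading tone, is B#.
Stacking thirds from B# gives B#-D#-F#.
The figured bass 6 indicates first inversion, placing the third (D#) in the bass: D#-F#-B#.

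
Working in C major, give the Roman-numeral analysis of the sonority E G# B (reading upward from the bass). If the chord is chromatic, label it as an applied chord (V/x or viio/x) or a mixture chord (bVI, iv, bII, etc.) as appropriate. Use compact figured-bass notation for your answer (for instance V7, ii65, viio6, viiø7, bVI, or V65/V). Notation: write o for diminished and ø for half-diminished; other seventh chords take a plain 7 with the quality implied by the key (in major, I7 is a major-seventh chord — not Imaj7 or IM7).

Stacked in thirds the chord is E-G#-B: a major triad on E.
E is not a diatonic chord root with this quality in C major, but it lies a perfect fifth above A (vi), so the chord functions as an applied dominant of vi.

V/vi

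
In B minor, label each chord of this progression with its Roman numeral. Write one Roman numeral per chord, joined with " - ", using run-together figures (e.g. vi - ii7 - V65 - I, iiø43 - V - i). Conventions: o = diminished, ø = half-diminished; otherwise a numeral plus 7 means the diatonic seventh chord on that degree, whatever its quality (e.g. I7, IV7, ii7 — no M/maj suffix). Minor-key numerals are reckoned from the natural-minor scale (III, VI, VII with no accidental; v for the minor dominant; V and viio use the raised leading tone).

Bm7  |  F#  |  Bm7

i7 - V - i7

Bm7: minor seventh chord on B = scale degree 1 → i7.
F# has root F#, degree 5 in B minor, so V.
Bm7: minor seventh chord on B = scale degree 1 → i7.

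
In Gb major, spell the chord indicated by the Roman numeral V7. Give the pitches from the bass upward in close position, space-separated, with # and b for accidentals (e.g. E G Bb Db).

Db F Ab Cb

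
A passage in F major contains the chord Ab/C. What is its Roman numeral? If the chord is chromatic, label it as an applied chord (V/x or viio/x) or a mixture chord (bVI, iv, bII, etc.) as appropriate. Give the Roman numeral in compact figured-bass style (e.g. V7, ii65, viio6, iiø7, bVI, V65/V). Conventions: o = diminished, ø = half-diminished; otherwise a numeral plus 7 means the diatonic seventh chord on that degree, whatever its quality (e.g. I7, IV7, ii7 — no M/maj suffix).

Stacked in thirds the chord is Ab-C-Eb: a major triad on Ab.
Ab is the lowered third degree of F major (diatonic 3 would be A). This is a major triad on the lowered third degree, borrowed from the parallel minor.
With C in the bass the chord is in first inversion, so the figured bass is 6.

bIII6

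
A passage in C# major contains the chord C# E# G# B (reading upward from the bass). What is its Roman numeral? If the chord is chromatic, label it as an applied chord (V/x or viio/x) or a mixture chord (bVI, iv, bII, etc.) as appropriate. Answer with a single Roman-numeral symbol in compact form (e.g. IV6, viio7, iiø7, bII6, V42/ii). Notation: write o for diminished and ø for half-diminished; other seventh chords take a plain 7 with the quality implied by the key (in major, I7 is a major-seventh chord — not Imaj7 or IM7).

Stacked in thirds the chord is C#-E#-G#-B: a dominant seventh chord on C#.
C# is not a diatonic chord root with this quality in C# major, but it lies a perfect fifth above F# (IV), so the chord functions as an applied dominant of IV.

V7/IV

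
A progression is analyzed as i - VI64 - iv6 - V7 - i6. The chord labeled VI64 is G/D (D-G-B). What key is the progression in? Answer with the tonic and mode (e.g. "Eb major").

B minor

The chord G/D is a major triad rooted on G; its label is VI64.
VI64 on G implies G is the submediant; that puts the tonic at B, and the uppercase numeral fits minor mode.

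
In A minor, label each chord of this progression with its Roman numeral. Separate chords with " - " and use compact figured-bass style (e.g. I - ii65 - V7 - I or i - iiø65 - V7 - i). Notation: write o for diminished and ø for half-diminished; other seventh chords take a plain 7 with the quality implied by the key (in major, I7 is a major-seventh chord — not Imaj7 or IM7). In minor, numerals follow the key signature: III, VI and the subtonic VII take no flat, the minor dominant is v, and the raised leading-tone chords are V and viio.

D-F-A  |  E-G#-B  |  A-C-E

iv - V - i

D-F-A: root D is the subdominant; minor triad there is iv.
E-G#-B has root E, degree 5 in A minor, so V.
A-C-E: root A is the tonic; minor triad there is i.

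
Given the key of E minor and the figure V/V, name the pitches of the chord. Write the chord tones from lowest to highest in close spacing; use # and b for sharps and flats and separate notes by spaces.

V/V is a secondary dominant — the dominant triad of V. V in E minor is B, so the applied chord's root is F#, a perfect fifth above.
Building a major triad on F# gives F#-A#-C#.

F# A# C#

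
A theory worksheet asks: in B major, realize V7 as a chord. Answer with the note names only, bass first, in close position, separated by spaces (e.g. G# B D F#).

The numeral's case and figure indicate a dominant seventh chord. In B major its root, scale degree 5, is F#.
That chord is spelled F#-A#-C#-E.

F# A# C# E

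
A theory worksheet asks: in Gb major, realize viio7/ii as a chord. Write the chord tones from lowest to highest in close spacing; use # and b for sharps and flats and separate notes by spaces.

G Bb Db Fb

viio7/ii is a secondary leading-tone chord. The target ii is Ab in Gb major; the applied chord is rooted a semitone below, on G.
Building a fully diminished seventh chord on G gives G-Bb-Db-Fb.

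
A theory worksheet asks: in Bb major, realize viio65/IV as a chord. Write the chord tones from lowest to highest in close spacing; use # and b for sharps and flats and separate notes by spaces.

viio65/IV is a secondary leading-tone chord. The target IV is Eb in Bb major; the applied chord is rooted a semitone below, on D.
Building a fully diminished seventh chord on D gives D-F-Ab-Cb.
The figured bass 65 indicates first inversion, placing the third (F) in the bass: F-Ab-Cb-D.

F Ab Cb D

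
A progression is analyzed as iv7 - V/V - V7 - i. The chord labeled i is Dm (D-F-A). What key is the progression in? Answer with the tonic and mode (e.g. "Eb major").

The anchor chord is a minor triad on D, labeled i.
If D is scale degree 1 and the mode makes that degree carry a minor triad, the tonic is D and the mode is minor.

D minor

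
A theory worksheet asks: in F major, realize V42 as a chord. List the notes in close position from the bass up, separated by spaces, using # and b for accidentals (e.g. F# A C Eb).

Bb C E G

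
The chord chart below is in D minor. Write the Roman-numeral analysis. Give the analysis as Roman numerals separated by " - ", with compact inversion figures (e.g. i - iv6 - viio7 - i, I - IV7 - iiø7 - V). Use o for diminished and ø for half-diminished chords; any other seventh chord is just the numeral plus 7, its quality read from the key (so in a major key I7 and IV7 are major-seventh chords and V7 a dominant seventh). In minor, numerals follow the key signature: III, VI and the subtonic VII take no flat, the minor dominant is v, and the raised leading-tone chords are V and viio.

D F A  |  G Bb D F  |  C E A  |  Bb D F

i - iv7 - v6 - VI

D-F-A: root D is the tonic; minor triad there is i.
G-Bb-D-F: root G is the subdominant; minor seventh chord there is iv7.
C-E-A: minor triad on A = scale degree 5 → v6.
Bb-D-F: root Bb is the submediant; major triad there is VI.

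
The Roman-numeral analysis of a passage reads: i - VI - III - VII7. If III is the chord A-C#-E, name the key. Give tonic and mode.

F# minor

The anchor chord is a major triad on A, labeled III.
III on A implies A is the mediant; that puts the tonic at F#, and the uppercase numeral fits minor mode.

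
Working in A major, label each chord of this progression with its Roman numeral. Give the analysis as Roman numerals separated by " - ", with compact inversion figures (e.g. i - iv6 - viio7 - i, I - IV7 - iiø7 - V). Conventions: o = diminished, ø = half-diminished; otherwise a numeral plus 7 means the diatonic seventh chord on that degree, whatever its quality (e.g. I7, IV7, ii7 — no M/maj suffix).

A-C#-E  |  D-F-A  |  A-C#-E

I - iv - I

A-C#-E has root A, degree 1 in A major, so I.
D-F-A: D with this quality isn't in the key; it's iv, borrowed from the parallel minor.
A-C#-E: major triad on A = scale degree 1 → I.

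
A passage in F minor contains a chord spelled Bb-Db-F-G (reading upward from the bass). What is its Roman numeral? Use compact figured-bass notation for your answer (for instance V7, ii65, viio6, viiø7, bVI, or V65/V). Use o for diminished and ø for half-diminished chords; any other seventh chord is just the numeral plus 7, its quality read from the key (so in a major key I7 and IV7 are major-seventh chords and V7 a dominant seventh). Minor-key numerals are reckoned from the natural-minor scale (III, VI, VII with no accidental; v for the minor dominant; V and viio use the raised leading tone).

iiø65

Stacked in thirds the chord is G-Bb-Db-F: a half-diminished seventh chord on G.
In F minor, G is the supertonic; the diatonic half-diminished seventh chord there is iiø7.
With Bb in the bass the chord is in first inversion, so the figured bass is 65.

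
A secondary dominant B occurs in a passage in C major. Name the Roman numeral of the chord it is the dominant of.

The chord is a major triad on B.
A dominant resolves down a perfect fifth: B → E. In C major, E is scale degree 3, i.e. iii.

iii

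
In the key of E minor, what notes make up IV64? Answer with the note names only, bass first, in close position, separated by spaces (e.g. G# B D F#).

E A C#

Scale degree 4 in E minor is A; here the chord built on it is altered to a major triad. IV64 is the major subdominant, borrowed from the parallel major.
So the chord is A-C#-E, a major triad.
With the 64 figure the chord is in second inversion; from the bass E upward in close position it reads E-A-C#.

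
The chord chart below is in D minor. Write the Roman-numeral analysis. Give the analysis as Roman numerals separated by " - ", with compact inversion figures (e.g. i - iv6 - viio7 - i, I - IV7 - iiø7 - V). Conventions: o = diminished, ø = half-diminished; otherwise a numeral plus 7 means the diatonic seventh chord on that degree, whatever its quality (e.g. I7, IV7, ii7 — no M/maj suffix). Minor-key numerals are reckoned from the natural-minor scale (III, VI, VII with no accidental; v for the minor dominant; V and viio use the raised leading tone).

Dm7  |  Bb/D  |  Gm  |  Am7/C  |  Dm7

i7 - VI6 - iv - v65 - i7

Dm7: root D is the tonic; minor seventh chord there is i7.
Bb/D: root Bb is the submediant; major triad there is VI6.
Gm: minor triad on G = scale degree 4 → iv.
Am7/C: minor seventh chord on A = scale degree 5 → v65.
Dm7 has root D, degree 1 in D minor, so i7.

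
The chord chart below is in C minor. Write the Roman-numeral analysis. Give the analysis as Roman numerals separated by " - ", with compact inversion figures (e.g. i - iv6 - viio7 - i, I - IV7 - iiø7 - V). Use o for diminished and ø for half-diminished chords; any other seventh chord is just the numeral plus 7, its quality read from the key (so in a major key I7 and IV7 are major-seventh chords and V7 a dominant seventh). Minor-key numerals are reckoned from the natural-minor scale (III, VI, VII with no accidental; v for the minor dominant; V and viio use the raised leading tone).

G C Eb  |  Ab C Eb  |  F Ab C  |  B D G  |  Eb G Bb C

i64 - VI - iv - V6 - i65

G-C-Eb: root C is the tonic; minor triad there is i64.
Ab-C-Eb: major triad on Ab = scale degree 6 → VI.
F-Ab-C: root F is the subdominant; minor triad there is iv.
B-D-G has root G, degree 5 in C minor, so V6.
Eb-G-Bb-C: root C is the tonic; minor seventh chord there is i65.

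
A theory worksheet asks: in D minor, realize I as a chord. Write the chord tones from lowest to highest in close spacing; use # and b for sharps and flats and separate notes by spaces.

Scale degree 1 in D minor is D; here the chord built on it is altered to a major triad. I is the major tonic (Picardy third), borrowed from the parallel major.
So the chord is D-F#-A, a major triad.

D F# A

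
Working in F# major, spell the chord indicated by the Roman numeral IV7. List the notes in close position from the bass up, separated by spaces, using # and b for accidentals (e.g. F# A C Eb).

B D# F# A#

In F# major, the fourth degree is B, and the diatonic chord built there is a major seventh chord.
Stacking thirds from B gives B-D#-F#-A#.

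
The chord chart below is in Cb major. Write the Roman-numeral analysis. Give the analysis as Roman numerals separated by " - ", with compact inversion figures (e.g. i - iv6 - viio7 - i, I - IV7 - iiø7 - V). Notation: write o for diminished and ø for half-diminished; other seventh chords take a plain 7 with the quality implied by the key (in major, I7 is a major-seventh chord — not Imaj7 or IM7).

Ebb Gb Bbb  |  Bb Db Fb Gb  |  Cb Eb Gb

bIII - V65 - I

Ebb-Gb-Bbb is non-diatonic — bIII, a mixture chord from Cb minor.
Bb-Db-Fb-Gb has root Gb, degree 5 in Cb major, so V65.
Cb-Eb-Gb: root Cb is the tonic; major triad there is I.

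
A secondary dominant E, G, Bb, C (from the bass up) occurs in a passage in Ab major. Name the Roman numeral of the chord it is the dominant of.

vi

The chord is a dominant seventh chord on C.
A dominant resolves down a perfect fifth: C → F. In Ab major, F is scale degree 6, i.e. vi.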